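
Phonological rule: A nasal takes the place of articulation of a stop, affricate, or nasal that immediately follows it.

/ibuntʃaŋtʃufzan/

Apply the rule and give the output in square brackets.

/n/ before /tʃ/ (palatal) → [ɲ]
/ŋ/ before /tʃ/ (palatal) → [ɲ]

[ibuɲtʃaɲtʃufzan]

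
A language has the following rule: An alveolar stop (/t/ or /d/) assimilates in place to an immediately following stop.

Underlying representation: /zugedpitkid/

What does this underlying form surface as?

[zugebpikkid]

/d/ before /p/ (labial) → [b]
/t/ before /k/ (velar) → [k]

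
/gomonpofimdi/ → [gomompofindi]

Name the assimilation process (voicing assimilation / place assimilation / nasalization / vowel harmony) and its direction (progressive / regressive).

/n/→[m] /m/→[n].
Each target copies a feature from the following segment, so the direction is regressive.

place assimilation, regressive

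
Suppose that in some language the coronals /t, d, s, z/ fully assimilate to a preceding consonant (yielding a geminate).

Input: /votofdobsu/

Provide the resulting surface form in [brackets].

/d/ after /f/ → [f] (total assimilation)
/s/ after /b/ → [b] (total assimilation)

[votoffobbu]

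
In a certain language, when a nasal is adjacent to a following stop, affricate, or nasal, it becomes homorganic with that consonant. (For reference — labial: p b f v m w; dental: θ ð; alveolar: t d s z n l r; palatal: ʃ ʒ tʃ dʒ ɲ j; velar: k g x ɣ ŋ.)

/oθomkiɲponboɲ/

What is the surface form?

/m/ before /k/ (velar) → [ŋ]
/ɲ/ before /p/ (labial) → [m]
/n/ before /b/ (labial) → [m]

[oθoŋkimpomboɲ]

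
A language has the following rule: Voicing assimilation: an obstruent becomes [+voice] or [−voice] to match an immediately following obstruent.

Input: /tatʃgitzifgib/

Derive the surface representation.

[tadʒgidzivgib]

/tʃ/ before /g/ (voiced) → [dʒ]
/t/ before /z/ (voiced) → [d]
/f/ before /g/ (voiced) → [v]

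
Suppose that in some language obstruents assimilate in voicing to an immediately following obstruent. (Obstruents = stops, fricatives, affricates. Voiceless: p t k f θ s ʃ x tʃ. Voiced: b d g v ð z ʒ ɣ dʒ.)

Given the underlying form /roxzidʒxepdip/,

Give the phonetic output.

/x/ before /z/ (voiced) → [ɣ]
/dʒ/ before /x/ (voiceless) → [tʃ]
/p/ before /d/ (voiced) → [b]

[roɣzitʃxebdip]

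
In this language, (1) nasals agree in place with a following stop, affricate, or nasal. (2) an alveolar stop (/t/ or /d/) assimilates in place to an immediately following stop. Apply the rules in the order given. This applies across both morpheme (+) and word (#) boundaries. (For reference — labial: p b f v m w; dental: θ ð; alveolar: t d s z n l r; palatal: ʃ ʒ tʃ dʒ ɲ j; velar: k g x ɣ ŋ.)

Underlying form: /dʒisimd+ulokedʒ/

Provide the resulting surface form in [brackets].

[dʒisind+ulokedʒ]

Rule 1: /m/ before /d/ (alveolar) → [n]
After rule 1: dʒisind+ulokedʒ
Rule 2: no segment meets the rule's conditions; no change.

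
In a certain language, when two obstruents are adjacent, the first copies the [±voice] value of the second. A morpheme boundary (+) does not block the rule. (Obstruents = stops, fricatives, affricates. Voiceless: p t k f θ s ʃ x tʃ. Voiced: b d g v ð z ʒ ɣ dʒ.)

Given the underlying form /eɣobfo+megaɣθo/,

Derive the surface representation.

/b/ before /f/ (voiceless) → [p]
/ɣ/ before /θ/ (voiceless) → [x]

[eɣopfo+megaxθo]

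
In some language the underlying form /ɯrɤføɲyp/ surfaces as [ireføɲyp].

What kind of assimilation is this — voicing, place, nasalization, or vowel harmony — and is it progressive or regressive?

/ɯ/→[i] /ɤ/→[e].
Vowels agree with the last vowel, so the harmony is regressive.

vowel harmony, regressive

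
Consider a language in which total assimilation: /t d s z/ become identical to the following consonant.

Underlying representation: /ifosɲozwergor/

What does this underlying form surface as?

/s/ before /ɲ/ → [ɲ] (total assimilation)
/z/ before /w/ → [w] (total assimilation)

[ifoɲɲowwergor]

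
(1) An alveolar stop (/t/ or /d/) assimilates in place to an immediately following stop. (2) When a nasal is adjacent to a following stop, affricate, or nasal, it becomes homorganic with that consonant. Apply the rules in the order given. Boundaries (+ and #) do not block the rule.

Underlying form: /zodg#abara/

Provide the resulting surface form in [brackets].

Rule 1: /d/ before /g/ (velar) → [g]
After rule 1: zogg#abara
Rule 2: no segment meets the rule's conditions; no change.

[zogg#abara]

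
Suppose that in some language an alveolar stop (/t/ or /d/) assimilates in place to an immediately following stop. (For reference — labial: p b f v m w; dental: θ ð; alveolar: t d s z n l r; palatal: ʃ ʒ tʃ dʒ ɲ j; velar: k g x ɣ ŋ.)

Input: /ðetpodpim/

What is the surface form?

[ðeppobpim]

/t/ before /p/ (labial) → [p]
/d/ before /p/ (labial) → [b]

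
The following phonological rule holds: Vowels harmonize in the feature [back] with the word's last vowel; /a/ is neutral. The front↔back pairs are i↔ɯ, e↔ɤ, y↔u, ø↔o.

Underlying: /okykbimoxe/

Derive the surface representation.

[økykbimøxe]

/o/ harmonizes with /e/ ([-back]) → [ø]
/o/ harmonizes with /e/ ([-back]) → [ø]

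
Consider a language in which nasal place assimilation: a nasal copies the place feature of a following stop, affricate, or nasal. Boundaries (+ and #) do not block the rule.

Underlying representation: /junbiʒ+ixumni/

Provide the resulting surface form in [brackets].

/n/ before /b/ (labial) → [m]
/m/ before /n/ (alveolar) → [n]

[jumbiʒ+ixunni]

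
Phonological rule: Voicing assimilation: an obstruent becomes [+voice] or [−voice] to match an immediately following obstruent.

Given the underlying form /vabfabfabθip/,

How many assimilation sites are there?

/b/ before /f/ (voiceless) → [p]
/b/ before /f/ (voiceless) → [p]
/b/ before /θ/ (voiceless) → [p]
3 segments change.

3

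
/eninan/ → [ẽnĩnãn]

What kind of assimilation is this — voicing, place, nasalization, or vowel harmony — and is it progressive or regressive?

nasalization, regressive

/e/→[ẽ] /i/→[ĩ] /a/→[ã].
Each target copies a feature from the following segment, so the direction is regressive.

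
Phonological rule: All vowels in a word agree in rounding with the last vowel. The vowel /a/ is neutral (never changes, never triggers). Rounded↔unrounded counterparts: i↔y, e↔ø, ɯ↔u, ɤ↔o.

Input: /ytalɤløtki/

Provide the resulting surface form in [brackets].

/y/ harmonizes with /i/ ([-round]) → [i]
/ø/ harmonizes with /i/ ([-round]) → [e]

[italɤletki]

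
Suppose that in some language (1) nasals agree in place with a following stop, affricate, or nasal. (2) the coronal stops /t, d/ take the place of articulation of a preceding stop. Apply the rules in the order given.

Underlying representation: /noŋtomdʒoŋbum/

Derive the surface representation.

[nontoɲdʒombum]

Rule 1: /ŋ/ before /t/ (alveolar) → [n]
Rule 1: /m/ before /dʒ/ (palatal) → [ɲ]
Rule 1: /ŋ/ before /b/ (labial) → [m]
After rule 1: nontoɲdʒombum
Rule 2: no segment meets the rule's conditions; no change.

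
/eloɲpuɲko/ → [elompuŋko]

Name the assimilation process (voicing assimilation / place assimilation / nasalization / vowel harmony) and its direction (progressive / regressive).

/ɲ/→[m] /ɲ/→[ŋ].
Each target copies a feature from the following segment, so the direction is regressive.

place assimilation, regressive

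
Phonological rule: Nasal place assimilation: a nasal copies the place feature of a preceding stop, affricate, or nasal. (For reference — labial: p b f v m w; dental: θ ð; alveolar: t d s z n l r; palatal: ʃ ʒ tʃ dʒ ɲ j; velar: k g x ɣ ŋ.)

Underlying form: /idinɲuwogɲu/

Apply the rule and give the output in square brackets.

/ɲ/ after /n/ (alveolar) → [n]
/ɲ/ after /g/ (velar) → [ŋ]

[idinnuwogŋu]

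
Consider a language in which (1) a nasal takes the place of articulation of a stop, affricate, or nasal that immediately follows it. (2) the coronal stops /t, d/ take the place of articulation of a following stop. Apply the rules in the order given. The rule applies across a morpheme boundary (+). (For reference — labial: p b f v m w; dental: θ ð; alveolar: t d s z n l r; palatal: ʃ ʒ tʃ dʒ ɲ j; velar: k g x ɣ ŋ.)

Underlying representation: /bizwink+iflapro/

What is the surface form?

Rule 1: /n/ before /k/ (velar) → [ŋ]
After rule 1: bizwiŋk+iflapro
Rule 2: no segment meets the rule's conditions; no change.

[bizwiŋk+iflapro]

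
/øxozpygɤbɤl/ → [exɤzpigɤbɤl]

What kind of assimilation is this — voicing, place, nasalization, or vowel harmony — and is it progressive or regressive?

vowel harmony, regressive

/ø/→[e] /o/→[ɤ] /y/→[i].
Vowels agree with the last vowel, so the harmony is regressive.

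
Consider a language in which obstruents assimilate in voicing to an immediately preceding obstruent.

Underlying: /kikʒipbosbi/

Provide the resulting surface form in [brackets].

[kikʃippospi]

/ʒ/ after /k/ (voiceless) → [ʃ]
/b/ after /p/ (voiceless) → [p]
/b/ after /s/ (voiceless) → [p]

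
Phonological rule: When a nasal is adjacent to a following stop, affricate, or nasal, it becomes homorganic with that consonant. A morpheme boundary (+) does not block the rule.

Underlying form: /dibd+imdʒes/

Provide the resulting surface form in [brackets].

/m/ before /dʒ/ (palatal) → [ɲ]

[dibd+iɲdʒes]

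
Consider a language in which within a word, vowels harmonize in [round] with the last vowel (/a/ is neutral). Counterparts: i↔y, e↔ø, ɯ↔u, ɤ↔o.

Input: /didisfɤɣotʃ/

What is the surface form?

[dydysfoɣotʃ]

/i/ harmonizes with /o/ ([+round]) → [y]
/i/ harmonizes with /o/ ([+round]) → [y]
/ɤ/ harmonizes with /o/ ([+round]) → [o]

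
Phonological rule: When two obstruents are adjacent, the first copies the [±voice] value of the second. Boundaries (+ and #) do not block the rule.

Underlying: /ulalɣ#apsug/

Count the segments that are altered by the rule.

0

No segment meets the rule's conditions.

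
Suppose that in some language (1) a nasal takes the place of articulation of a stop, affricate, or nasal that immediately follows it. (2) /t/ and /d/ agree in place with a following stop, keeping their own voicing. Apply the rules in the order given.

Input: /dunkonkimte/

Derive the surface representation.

Rule 1: /n/ before /k/ (velar) → [ŋ]
Rule 1: /n/ before /k/ (velar) → [ŋ]
Rule 1: /m/ before /t/ (alveolar) → [n]
After rule 1: duŋkoŋkinte
Rule 2: no segment meets the rule's conditions; no change.

[duŋkoŋkinte]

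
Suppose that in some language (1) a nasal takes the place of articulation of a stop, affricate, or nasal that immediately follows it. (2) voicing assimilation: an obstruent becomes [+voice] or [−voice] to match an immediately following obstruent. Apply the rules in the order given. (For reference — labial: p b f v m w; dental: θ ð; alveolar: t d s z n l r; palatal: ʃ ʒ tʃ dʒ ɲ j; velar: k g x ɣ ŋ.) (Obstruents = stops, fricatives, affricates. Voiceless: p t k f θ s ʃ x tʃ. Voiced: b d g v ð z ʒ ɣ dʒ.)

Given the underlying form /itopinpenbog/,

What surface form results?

Rule 1: /n/ before /p/ (labial) → [m]
Rule 1: /n/ before /b/ (labial) → [m]
After rule 1: itopimpembog
Rule 2: no segment meets the rule's conditions; no change.

[itopimpembog]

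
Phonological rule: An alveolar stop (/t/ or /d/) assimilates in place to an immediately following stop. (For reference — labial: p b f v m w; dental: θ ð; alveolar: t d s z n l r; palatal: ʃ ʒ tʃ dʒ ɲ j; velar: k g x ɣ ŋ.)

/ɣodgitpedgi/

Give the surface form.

/d/ before /g/ (velar) → [g]
/t/ before /p/ (labial) → [p]
/d/ before /g/ (velar) → [g]

[ɣoggippeggi]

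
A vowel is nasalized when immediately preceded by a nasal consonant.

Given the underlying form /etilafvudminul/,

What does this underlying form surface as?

/i/ after nasal /m/ → [ĩ]
/u/ after nasal /n/ → [ũ]

[etilafvudmĩnũl]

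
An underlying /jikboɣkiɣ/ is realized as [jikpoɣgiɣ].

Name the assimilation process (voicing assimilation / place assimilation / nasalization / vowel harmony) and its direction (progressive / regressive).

/b/→[p] /k/→[g].
Each target copies a feature from the preceding segment, so the direction is progressive.

voicing assimilation, progressive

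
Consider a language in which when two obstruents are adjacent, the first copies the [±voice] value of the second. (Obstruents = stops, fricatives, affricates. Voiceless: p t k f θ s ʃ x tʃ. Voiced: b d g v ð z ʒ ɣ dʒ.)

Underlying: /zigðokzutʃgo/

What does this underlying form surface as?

/k/ before /z/ (voiced) → [g]
/tʃ/ before /g/ (voiced) → [dʒ]

[zigðogzudʒgo]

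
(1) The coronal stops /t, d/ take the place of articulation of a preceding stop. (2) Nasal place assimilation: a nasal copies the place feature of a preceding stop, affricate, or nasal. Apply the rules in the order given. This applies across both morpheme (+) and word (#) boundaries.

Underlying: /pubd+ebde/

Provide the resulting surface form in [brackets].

[pubb+ebbe]

Rule 1: /d/ after /b/ (labial) → [b]
Rule 1: /d/ after /b/ (labial) → [b]
After rule 1: pubb+ebbe
Rule 2: no segment meets the rule's conditions; no change.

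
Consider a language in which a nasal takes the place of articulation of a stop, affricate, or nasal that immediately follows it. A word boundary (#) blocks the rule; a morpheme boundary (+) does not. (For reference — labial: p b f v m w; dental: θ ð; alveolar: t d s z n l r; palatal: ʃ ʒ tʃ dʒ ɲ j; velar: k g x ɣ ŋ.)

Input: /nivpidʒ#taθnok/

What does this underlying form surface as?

no segment meets the rule's conditions; no change.

[nivpidʒ#taθnok]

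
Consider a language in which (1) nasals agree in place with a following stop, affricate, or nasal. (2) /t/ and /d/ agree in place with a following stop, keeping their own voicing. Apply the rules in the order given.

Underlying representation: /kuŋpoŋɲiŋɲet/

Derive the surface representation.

[kumpoɲɲiɲɲet]

Rule 1: /ŋ/ before /p/ (labial) → [m]
Rule 1: /ŋ/ before /ɲ/ (palatal) → [ɲ]
Rule 1: /ŋ/ before /ɲ/ (palatal) → [ɲ]
After rule 1: kumpoɲɲiɲɲet
Rule 2: no segment meets the rule's conditions; no change.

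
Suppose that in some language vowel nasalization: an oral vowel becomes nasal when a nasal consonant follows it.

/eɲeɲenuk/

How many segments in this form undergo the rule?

3

/e/ before nasal /ɲ/ → [ẽ]
/e/ before nasal /ɲ/ → [ẽ]
/e/ before nasal /n/ → [ẽ]
3 segments change.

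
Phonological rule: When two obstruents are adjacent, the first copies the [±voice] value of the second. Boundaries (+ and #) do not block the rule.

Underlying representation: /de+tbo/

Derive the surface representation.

[de+dbo]

/t/ before /b/ (voiced) → [d]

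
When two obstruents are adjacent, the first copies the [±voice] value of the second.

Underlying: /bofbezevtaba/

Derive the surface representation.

/f/ before /b/ (voiced) → [v]
/v/ before /t/ (voiceless) → [f]

[bovbezeftaba]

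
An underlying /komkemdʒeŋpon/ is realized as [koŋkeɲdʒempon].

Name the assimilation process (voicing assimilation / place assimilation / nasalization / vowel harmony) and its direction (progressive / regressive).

/m/→[ŋ] /m/→[ɲ] /ŋ/→[m].
Each target copies a feature from the following segment, so the direction is regressive.

place assimilation, regressive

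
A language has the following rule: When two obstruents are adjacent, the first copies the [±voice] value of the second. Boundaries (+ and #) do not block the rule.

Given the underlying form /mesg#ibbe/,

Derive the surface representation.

/s/ before /g/ (voiced) → [z]

[mezg#ibbe]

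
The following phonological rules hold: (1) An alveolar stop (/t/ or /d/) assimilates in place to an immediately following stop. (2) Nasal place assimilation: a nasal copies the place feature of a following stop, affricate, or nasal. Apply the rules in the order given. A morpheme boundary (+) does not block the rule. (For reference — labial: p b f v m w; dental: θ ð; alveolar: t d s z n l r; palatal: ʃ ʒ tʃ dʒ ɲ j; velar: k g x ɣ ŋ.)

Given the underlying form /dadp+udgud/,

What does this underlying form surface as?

Rule 1: /d/ before /p/ (labial) → [b]
Rule 1: /d/ before /g/ (velar) → [g]
After rule 1: dabp+uggud
Rule 2: no segment meets the rule's conditions; no change.

[dabp+uggud]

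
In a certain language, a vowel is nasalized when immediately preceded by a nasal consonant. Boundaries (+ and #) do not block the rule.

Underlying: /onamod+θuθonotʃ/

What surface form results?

/a/ after nasal /n/ → [ã]
/o/ after nasal /m/ → [õ]
/o/ after nasal /n/ → [õ]

[onãmõd+θuθonõtʃ]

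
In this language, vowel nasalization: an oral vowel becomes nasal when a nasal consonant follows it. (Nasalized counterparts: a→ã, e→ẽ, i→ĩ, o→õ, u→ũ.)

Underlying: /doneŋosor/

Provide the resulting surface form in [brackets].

/o/ before nasal /n/ → [õ]
/e/ before nasal /ŋ/ → [ẽ]

[dõnẽŋosor]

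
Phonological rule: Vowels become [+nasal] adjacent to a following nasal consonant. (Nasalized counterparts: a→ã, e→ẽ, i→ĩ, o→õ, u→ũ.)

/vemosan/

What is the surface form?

[vẽmosãn]

/e/ before nasal /m/ → [ẽ]
/a/ before nasal /n/ → [ã]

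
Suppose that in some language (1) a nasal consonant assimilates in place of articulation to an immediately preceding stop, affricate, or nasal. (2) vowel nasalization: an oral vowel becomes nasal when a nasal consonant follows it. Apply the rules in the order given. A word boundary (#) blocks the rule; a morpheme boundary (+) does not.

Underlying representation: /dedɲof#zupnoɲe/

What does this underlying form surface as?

[dednof#zupmõɲe]

Rule 1: /ɲ/ after /d/ (alveolar) → [n]
Rule 1: /n/ after /p/ (labial) → [m]
After rule 1: dednof#zupmoɲe
Rule 2: /o/ before nasal /ɲ/ → [õ]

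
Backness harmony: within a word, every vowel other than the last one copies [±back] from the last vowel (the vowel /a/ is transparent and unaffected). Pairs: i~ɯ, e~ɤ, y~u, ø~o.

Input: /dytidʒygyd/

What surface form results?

no segment meets the rule's conditions; no change.

[dytidʒygyd]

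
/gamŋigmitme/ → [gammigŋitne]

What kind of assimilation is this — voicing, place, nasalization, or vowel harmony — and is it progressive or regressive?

/ŋ/→[m] /m/→[ŋ] /m/→[n].
Each target copies a feature from the preceding segment, so the direction is progressive.

place assimilation, progressive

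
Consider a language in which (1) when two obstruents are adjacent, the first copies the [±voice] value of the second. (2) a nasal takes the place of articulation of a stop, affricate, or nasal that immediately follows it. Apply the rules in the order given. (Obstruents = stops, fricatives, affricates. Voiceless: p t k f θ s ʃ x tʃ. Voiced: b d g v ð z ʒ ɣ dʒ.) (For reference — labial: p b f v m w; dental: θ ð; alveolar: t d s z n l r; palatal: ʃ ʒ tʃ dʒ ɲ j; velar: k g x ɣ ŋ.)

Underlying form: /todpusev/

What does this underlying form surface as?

Rule 1: /d/ before /p/ (voiceless) → [t]
After rule 1: totpusev
Rule 2: no segment meets the rule's conditions; no change.

[totpusev]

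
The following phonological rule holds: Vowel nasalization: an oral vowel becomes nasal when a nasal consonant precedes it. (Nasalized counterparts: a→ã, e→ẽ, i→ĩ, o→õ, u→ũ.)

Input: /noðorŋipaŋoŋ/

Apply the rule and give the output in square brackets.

[nõðorŋĩpaŋõŋ]

/o/ after nasal /n/ → [õ]
/i/ after nasal /ŋ/ → [ĩ]
/o/ after nasal /ŋ/ → [õ]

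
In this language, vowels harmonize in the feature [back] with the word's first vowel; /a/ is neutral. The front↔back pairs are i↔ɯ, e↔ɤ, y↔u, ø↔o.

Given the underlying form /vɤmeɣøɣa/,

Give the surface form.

[vɤmɤɣoɣa]

/e/ harmonizes with /ɤ/ ([+back]) → [ɤ]
/ø/ harmonizes with /ɤ/ ([+back]) → [o]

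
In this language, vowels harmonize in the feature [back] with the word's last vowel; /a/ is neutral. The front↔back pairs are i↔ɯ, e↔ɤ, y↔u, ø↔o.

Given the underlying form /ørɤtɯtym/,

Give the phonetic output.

/ɤ/ harmonizes with /y/ ([-back]) → [e]
/ɯ/ harmonizes with /y/ ([-back]) → [i]

[øretitym]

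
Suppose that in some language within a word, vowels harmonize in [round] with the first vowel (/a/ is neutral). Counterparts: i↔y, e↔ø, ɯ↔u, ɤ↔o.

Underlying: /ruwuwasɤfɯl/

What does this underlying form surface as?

/ɤ/ harmonizes with /u/ ([+round]) → [o]
/ɯ/ harmonizes with /u/ ([+round]) → [u]

[ruwuwasoful]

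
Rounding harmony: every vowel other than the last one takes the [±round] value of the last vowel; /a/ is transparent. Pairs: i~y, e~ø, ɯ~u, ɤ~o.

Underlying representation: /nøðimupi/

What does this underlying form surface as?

[neðimɯpi]

/ø/ harmonizes with /i/ ([-round]) → [e]
/u/ harmonizes with /i/ ([-round]) → [ɯ]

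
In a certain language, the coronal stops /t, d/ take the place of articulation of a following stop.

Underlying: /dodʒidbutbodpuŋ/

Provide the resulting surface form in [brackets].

[dodʒibbupbobpuŋ]

/d/ before /b/ (labial) → [b]
/t/ before /b/ (labial) → [p]
/d/ before /p/ (labial) → [b]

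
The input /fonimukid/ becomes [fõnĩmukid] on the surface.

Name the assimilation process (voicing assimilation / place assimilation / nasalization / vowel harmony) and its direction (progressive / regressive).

nasalization, regressive

/o/→[õ] /i/→[ĩ].
Each target copies a feature from the following segment, so the direction is regressive.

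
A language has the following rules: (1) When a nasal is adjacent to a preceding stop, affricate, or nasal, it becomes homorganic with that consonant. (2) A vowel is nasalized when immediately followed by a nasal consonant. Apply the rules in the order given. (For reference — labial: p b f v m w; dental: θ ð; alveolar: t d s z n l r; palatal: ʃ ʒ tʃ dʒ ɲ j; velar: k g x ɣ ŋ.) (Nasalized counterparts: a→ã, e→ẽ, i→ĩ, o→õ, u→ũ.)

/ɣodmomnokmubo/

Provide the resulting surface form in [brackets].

Rule 1: /m/ after /d/ (alveolar) → [n]
Rule 1: /n/ after /m/ (labial) → [m]
Rule 1: /m/ after /k/ (velar) → [ŋ]
After rule 1: ɣodnommokŋubo
Rule 2: /o/ before nasal /m/ → [õ]

[ɣodnõmmokŋubo]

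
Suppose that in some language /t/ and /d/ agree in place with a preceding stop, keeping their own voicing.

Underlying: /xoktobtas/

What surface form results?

/t/ after /k/ (velar) → [k]
/t/ after /b/ (labial) → [p]

[xokkobpas]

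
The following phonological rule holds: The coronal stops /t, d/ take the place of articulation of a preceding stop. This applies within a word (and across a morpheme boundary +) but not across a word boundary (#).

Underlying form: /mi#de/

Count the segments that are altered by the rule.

0

No segment meets the rule's conditions.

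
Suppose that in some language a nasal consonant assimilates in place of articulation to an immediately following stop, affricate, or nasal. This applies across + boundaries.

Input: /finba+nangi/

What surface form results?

/n/ before /b/ (labial) → [m]
/n/ before /g/ (velar) → [ŋ]

[fimba+naŋgi]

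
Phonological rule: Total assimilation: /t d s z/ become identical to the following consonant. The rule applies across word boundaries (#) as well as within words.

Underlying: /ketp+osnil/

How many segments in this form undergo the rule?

2

/t/ before /p/ → [p] (total assimilation)
/s/ before /n/ → [n] (total assimilation)
2 segments change.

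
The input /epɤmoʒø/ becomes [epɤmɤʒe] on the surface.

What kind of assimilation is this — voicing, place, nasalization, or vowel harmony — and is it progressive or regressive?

/o/→[ɤ] /ø/→[e].
Vowels agree with the first vowel, so the harmony is progressive.

vowel harmony, progressive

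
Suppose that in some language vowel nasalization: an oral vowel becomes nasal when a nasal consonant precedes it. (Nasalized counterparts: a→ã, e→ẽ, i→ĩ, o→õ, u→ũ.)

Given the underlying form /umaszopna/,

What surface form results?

/a/ after nasal /m/ → [ã]
/a/ after nasal /n/ → [ã]

[umãszopnã]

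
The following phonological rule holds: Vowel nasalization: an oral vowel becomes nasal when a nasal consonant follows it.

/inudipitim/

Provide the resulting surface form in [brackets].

/i/ before nasal /n/ → [ĩ]
/i/ before nasal /m/ → [ĩ]

[ĩnudipitĩm]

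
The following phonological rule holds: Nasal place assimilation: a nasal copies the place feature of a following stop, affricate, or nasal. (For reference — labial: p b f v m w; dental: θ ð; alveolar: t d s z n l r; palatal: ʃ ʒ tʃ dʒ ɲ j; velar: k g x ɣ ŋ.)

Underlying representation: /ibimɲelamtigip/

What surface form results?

/m/ before /ɲ/ (palatal) → [ɲ]
/m/ before /t/ (alveolar) → [n]

[ibiɲɲelantigip]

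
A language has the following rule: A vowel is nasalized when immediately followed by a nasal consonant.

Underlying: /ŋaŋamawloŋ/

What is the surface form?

[ŋãŋãmawlõŋ]

/a/ before nasal /ŋ/ → [ã]
/a/ before nasal /m/ → [ã]
/o/ before nasal /ŋ/ → [õ]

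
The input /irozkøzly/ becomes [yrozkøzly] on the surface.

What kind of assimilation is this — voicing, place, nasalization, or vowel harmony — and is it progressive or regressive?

vowel harmony, regressive

/i/→[y].
Vowels agree with the last vowel, so the harmony is regressive.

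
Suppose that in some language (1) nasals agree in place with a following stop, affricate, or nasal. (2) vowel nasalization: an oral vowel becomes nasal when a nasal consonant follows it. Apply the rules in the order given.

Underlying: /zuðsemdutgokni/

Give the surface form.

[zuðsẽndutgokni]

Rule 1: /m/ before /d/ (alveolar) → [n]
After rule 1: zuðsendutgokni
Rule 2: /e/ before nasal /n/ → [ẽ]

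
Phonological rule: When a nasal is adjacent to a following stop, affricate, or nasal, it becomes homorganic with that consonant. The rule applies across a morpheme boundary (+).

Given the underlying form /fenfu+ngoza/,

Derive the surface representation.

/n/ before /g/ (velar) → [ŋ]

[fenfu+ŋgoza]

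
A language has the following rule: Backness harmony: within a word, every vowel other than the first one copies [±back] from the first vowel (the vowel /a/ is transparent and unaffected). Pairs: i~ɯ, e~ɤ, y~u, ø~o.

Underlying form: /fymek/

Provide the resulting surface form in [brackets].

[fymek]

no segment meets the rule's conditions; no change.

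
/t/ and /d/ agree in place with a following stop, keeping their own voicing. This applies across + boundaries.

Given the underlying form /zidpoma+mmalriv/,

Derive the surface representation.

/d/ before /p/ (labial) → [b]

[zibpoma+mmalriv]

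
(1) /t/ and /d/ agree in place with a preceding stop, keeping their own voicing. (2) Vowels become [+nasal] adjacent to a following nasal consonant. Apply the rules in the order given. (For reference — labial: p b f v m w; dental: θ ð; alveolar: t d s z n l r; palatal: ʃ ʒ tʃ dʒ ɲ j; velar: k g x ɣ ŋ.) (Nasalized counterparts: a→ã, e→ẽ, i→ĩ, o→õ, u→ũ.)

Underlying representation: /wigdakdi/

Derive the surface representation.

Rule 1: /d/ after /g/ (velar) → [g]
Rule 1: /d/ after /k/ (velar) → [g]
After rule 1: wiggakgi
Rule 2: no segment meets the rule's conditions; no change.

[wiggakgi]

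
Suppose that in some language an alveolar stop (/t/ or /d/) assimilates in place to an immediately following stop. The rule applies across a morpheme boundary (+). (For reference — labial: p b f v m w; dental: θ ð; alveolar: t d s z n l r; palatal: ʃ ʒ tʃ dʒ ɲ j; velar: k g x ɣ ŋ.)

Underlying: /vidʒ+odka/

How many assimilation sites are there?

/d/ before /k/ (velar) → [g]
1 segment changes.

1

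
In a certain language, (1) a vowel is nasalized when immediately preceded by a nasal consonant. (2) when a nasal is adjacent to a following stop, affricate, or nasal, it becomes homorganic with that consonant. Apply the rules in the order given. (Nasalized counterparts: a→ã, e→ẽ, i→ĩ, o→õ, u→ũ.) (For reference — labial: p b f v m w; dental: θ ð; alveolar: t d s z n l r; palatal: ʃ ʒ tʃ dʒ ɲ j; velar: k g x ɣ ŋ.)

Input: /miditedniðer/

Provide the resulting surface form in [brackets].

[mĩditednĩðer]

Rule 1: /i/ after nasal /m/ → [ĩ]
Rule 1: /i/ after nasal /n/ → [ĩ]
After rule 1: mĩditednĩðer
Rule 2: no segment meets the rule's conditions; no change.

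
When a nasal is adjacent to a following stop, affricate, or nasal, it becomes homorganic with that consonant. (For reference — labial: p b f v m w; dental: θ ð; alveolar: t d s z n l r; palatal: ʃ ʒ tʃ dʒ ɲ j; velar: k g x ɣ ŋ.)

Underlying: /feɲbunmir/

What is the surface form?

[fembummir]

/ɲ/ before /b/ (labial) → [m]
/n/ before /m/ (labial) → [m]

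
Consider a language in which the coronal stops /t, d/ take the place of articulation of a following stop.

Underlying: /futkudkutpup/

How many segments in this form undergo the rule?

/t/ before /k/ (velar) → [k]
/d/ before /k/ (velar) → [g]
/t/ before /p/ (labial) → [p]
3 segments change.

3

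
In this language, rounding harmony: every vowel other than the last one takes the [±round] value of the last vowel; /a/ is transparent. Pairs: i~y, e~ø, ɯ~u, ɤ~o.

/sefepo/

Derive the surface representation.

/e/ harmonizes with /o/ ([+round]) → [ø]
/e/ harmonizes with /o/ ([+round]) → [ø]

[søføpo]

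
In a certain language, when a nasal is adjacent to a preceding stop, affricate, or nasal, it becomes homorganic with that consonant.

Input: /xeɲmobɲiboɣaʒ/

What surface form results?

[xeɲɲobmiboɣaʒ]

/m/ after /ɲ/ (palatal) → [ɲ]
/ɲ/ after /b/ (labial) → [m]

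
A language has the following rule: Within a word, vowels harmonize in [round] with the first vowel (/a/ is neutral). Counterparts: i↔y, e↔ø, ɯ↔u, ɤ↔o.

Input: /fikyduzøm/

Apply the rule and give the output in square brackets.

/y/ harmonizes with /i/ ([-round]) → [i]
/u/ harmonizes with /i/ ([-round]) → [ɯ]
/ø/ harmonizes with /i/ ([-round]) → [e]

[fikidɯzem]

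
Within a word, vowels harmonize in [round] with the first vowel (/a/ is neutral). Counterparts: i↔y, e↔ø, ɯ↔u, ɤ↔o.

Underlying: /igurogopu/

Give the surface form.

[igɯrɤgɤpɯ]

/u/ harmonizes with /i/ ([-round]) → [ɯ]
/o/ harmonizes with /i/ ([-round]) → [ɤ]
/o/ harmonizes with /i/ ([-round]) → [ɤ]
/u/ harmonizes with /i/ ([-round]) → [ɯ]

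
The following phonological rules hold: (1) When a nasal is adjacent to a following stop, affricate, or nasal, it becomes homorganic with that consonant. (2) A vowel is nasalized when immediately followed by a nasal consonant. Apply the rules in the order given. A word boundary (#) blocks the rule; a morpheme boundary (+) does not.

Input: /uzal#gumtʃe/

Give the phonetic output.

[uzal#gũɲtʃe]

Rule 1: /m/ before /tʃ/ (palatal) → [ɲ]
After rule 1: uzal#guɲtʃe
Rule 2: /u/ before nasal /ɲ/ → [ũ]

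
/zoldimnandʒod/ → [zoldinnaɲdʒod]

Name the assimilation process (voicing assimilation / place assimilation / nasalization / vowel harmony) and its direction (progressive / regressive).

place assimilation, regressive

/m/→[n] /n/→[ɲ].
Each target copies a feature from the following segment, so the direction is regressive.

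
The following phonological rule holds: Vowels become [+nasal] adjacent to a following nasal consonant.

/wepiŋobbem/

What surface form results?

/i/ before nasal /ŋ/ → [ĩ]
/e/ before nasal /m/ → [ẽ]

[wepĩŋobbẽm]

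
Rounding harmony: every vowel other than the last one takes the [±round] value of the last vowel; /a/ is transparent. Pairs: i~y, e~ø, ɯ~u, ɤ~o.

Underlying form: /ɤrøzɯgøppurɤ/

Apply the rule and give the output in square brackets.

[ɤrezɯgeppɯrɤ]

/ø/ harmonizes with /ɤ/ ([-round]) → [e]
/ø/ harmonizes with /ɤ/ ([-round]) → [e]
/u/ harmonizes with /ɤ/ ([-round]) → [ɯ]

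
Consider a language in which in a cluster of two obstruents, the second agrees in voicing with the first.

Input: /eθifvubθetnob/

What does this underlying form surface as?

/v/ after /f/ (voiceless) → [f]
/θ/ after /b/ (voiced) → [ð]

[eθiffubðetnob]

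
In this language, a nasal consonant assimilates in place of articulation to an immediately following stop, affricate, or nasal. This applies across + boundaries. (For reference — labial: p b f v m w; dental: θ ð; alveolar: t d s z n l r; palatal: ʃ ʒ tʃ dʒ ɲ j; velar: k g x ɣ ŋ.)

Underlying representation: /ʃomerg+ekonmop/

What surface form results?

[ʃomerg+ekommop]

/n/ before /m/ (labial) → [m]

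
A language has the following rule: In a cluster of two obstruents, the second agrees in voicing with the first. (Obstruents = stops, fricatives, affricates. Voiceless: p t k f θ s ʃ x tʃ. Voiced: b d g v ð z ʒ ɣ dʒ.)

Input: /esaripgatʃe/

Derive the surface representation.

[esaripkatʃe]

/g/ after /p/ (voiceless) → [k]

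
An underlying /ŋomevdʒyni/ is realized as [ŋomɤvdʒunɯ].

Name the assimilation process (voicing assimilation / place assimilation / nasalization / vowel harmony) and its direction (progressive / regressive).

/e/→[ɤ] /y/→[u] /i/→[ɯ].
Vowels agree with the first vowel, so the harmony is progressive.

vowel harmony, progressive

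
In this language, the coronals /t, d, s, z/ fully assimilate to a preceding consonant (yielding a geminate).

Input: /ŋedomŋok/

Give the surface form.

no segment meets the rule's conditions; no change.

[ŋedomŋok]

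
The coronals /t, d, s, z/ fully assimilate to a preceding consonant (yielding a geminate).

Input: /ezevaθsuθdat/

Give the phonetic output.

/s/ after /θ/ → [θ] (total assimilation)
/d/ after /θ/ → [θ] (total assimilation)

[ezevaθθuθθat]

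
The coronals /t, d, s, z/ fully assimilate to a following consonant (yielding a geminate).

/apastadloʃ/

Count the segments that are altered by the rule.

/s/ before /t/ → [t] (total assimilation)
/d/ before /l/ → [l] (total assimilation)
2 segments change.

2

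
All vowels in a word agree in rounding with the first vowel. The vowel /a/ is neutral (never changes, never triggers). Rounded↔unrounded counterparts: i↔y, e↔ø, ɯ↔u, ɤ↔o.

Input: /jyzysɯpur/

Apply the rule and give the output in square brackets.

[jyzysupur]

/ɯ/ harmonizes with /y/ ([+round]) → [u]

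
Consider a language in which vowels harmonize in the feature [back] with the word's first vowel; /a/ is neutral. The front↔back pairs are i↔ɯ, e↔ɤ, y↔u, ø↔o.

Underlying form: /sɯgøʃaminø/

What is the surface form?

[sɯgoʃamɯno]

/ø/ harmonizes with /ɯ/ ([+back]) → [o]
/i/ harmonizes with /ɯ/ ([+back]) → [ɯ]
/ø/ harmonizes with /ɯ/ ([+back]) → [o]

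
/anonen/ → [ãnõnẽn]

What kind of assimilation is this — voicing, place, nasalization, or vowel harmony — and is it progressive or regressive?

nasalization, regressive

/a/→[ã] /o/→[õ] /e/→[ẽ].
Each target copies a feature from the following segment, so the direction is regressive.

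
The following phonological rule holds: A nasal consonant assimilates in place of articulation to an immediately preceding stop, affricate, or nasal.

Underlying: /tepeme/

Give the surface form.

no segment meets the rule's conditions; no change.

[tepeme]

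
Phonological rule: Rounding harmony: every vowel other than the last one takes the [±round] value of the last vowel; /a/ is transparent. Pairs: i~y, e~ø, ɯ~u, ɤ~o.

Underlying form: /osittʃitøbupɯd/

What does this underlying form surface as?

/o/ harmonizes with /ɯ/ ([-round]) → [ɤ]
/ø/ harmonizes with /ɯ/ ([-round]) → [e]
/u/ harmonizes with /ɯ/ ([-round]) → [ɯ]

[ɤsittʃitebɯpɯd]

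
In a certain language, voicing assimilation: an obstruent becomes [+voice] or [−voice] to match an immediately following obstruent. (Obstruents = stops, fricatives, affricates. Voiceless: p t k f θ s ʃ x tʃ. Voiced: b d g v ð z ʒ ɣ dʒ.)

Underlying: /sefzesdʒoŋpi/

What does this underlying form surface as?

/f/ before /z/ (voiced) → [v]
/s/ before /dʒ/ (voiced) → [z]

[sevzezdʒoŋpi]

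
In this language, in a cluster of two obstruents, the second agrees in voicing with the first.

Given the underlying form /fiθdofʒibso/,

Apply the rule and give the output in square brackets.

/d/ after /θ/ (voiceless) → [t]
/ʒ/ after /f/ (voiceless) → [ʃ]
/s/ after /b/ (voiced) → [z]

[fiθtofʃibzo]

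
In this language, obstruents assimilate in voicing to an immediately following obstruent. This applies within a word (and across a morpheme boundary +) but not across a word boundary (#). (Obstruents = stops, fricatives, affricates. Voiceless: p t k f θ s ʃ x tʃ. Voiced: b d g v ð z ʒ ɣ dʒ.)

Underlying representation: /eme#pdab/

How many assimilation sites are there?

/p/ before /d/ (voiced) → [b]
1 segment changes.

1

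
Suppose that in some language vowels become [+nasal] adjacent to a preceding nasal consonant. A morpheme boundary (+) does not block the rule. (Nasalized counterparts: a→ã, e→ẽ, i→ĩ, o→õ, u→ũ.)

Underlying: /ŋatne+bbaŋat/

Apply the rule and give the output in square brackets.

[ŋãtnẽ+bbaŋãt]

/a/ after nasal /ŋ/ → [ã]
/e/ after nasal /n/ → [ẽ]
/a/ after nasal /ŋ/ → [ã]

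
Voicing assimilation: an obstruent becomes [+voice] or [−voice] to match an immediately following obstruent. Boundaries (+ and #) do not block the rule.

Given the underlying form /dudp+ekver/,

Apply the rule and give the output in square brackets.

/d/ before /p/ (voiceless) → [t]
/k/ before /v/ (voiced) → [g]

[dutp+egver]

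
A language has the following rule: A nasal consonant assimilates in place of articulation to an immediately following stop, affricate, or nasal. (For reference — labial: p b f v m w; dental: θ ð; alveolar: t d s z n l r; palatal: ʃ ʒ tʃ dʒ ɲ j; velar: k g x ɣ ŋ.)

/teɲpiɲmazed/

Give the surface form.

[tempimmazed]

/ɲ/ before /p/ (labial) → [m]
/ɲ/ before /m/ (labial) → [m]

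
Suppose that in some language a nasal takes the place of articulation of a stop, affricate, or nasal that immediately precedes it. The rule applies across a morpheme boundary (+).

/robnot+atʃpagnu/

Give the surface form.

[robmot+atʃpagŋu]

/n/ after /b/ (labial) → [m]
/n/ after /g/ (velar) → [ŋ]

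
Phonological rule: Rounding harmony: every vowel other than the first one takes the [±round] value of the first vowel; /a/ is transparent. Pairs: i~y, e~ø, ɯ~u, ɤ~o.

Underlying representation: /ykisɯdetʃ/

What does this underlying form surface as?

/i/ harmonizes with /y/ ([+round]) → [y]
/ɯ/ harmonizes with /y/ ([+round]) → [u]
/e/ harmonizes with /y/ ([+round]) → [ø]

[ykysudøtʃ]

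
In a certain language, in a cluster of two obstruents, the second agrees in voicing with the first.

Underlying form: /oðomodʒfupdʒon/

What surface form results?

/f/ after /dʒ/ (voiced) → [v]
/dʒ/ after /p/ (voiceless) → [tʃ]

[oðomodʒvuptʃon]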